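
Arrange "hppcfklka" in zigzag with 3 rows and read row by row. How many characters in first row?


Zigzag "hppcfklka" into 3 rows:
Placing characters:
  'h' => row 0
  'p' => row 1
  'p' => row 2
  'c' => row 1
  'f' => row 0
  'k' => row 1
  'l' => row 2
  'k' => row 1
  'a' => row 0
Rows:
  Row 0: "hfa"
  Row 1: "pckk"
  Row 2: "pl"
First row length: 3

3


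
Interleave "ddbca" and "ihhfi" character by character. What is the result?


Interleaving "ddbca" and "ihhfi":
  Position 0: 'd' from first, 'i' from second => "di"
  Position 1: 'd' from first, 'h' from second => "dh"
  Position 2: 'b' from first, 'h' from second => "bh"
  Position 3: 'c' from first, 'f' from second => "cf"
  Position 4: 'a' from first, 'i' from second => "ai"
Result: didhbhcfai

didhbhcfai


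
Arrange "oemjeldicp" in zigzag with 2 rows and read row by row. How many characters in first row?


Zigzag "oemjeldicp" into 2 rows:
Placing characters:
  'o' => row 0
  'e' => row 1
  'm' => row 0
  'j' => row 1
  'e' => row 0
  'l' => row 1
  'd' => row 0
  'i' => row 1
  'c' => row 0
  'p' => row 1
Rows:
  Row 0: "omedc"
  Row 1: "ejlip"
First row length: 5

5


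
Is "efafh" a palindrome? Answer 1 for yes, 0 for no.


Input: efafh
Reversed: hfafe
  Compare pos 0 ('e') with pos 4 ('h'): MISMATCH
  Compare pos 1 ('f') with pos 3 ('f'): match
Result: not a palindrome

0


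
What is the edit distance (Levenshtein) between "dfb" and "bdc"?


Computing edit distance: "dfb" -> "bdc"
DP table:
           b    d    c
      0    1    2    3
  d   1    1    1    2
  f   2    2    2    2
  b   3    2    3    3
Edit distance = dp[3][3] = 3

3


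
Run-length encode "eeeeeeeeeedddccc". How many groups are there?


Input: eeeeeeeeeedddccc
Scanning for consecutive runs:
  Group 1: 'e' x 10 (positions 0-9)
  Group 2: 'd' x 3 (positions 10-12)
  Group 3: 'c' x 3 (positions 13-15)
Total groups: 3

3


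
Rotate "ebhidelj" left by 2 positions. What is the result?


Input: "ebhidelj", rotate left by 2
First 2 characters: "eb"
Remaining characters: "hidelj"
Concatenate remaining + first: "hidelj" + "eb" = "hideljeb"

hideljeb


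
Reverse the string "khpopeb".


Input: khpopeb
Reading characters right to left:
  Position 6: 'b'
  Position 5: 'e'
  Position 4: 'p'
  Position 3: 'o'
  Position 2: 'p'
  Position 1: 'h'
  Position 0: 'k'
Reversed: bepophk

bepophk


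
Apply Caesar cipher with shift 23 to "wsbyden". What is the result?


Caesar cipher: shift "wsbyden" by 23
  'w' (pos 22) + 23 = pos 19 = 't'
  's' (pos 18) + 23 = pos 15 = 'p'
  'b' (pos 1) + 23 = pos 24 = 'y'
  'y' (pos 24) + 23 = pos 21 = 'v'
  'd' (pos 3) + 23 = pos 0 = 'a'
  'e' (pos 4) + 23 = pos 1 = 'b'
  'n' (pos 13) + 23 = pos 10 = 'k'
Result: tpyvabk

tpyvabk


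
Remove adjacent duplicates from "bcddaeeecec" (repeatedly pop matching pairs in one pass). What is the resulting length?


Input: bcddaeeecec
Stack-based adjacent duplicate removal:
  Read 'b': push. Stack: b
  Read 'c': push. Stack: bc
  Read 'd': push. Stack: bcd
  Read 'd': matches stack top 'd' => pop. Stack: bc
  Read 'a': push. Stack: bca
  Read 'e': push. Stack: bcae
  Read 'e': matches stack top 'e' => pop. Stack: bca
  Read 'e': push. Stack: bcae
  Read 'c': push. Stack: bcaec
  Read 'e': push. Stack: bcaece
  Read 'c': push. Stack: bcaecec
Final stack: "bcaecec" (length 7)

7


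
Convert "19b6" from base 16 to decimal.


Input: "19b6" in base 16
Positional expansion:
  Digit '1' (value 1) x 16^3 = 4096
  Digit '9' (value 9) x 16^2 = 2304
  Digit 'b' (value 11) x 16^1 = 176
  Digit '6' (value 6) x 16^0 = 6
Sum = 6582

6582


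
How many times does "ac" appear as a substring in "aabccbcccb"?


Searching for "ac" in "aabccbcccb"
Scanning each position:
  Position 0: "aa" => no
  Position 1: "ab" => no
  Position 2: "bc" => no
  Position 3: "cc" => no
  Position 4: "cb" => no
  Position 5: "bc" => no
  Position 6: "cc" => no
  Position 7: "cc" => no
  Position 8: "cb" => no
Total occurrences: 0

0


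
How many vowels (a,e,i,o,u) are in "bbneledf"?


Input: bbneledf
Checking each character:
  'b' at position 0: consonant
  'b' at position 1: consonant
  'n' at position 2: consonant
  'e' at position 3: vowel (running total: 1)
  'l' at position 4: consonant
  'e' at position 5: vowel (running total: 2)
  'd' at position 6: consonant
  'f' at position 7: consonant
Total vowels: 2

2


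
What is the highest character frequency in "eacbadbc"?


Input: eacbadbc
Character counts:
  'a': 2
  'b': 2
  'c': 2
  'd': 1
  'e': 1
Maximum frequency: 2

2


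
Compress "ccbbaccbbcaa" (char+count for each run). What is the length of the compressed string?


Input: ccbbaccbbcaa
Runs:
  'c' x 2 => "c2"
  'b' x 2 => "b2"
  'a' x 1 => "a1"
  'c' x 2 => "c2"
  'b' x 2 => "b2"
  'c' x 1 => "c1"
  'a' x 2 => "a2"
Compressed: "c2b2a1c2b2c1a2"
Compressed length: 14

14


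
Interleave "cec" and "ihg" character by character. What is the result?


Interleaving "cec" and "ihg":
  Position 0: 'c' from first, 'i' from second => "ci"
  Position 1: 'e' from first, 'h' from second => "eh"
  Position 2: 'c' from first, 'g' from second => "cg"
Result: ciehcg

ciehcg


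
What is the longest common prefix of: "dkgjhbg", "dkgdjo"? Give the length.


Words: dkgjhbg, dkgdjo
  Position 0: all 'd' => match
  Position 1: all 'k' => match
  Position 2: all 'g' => match
  Position 3: ('j', 'd') => mismatch, stop
LCP = "dkg" (length 3)

3


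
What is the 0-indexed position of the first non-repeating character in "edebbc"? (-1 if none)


Input: edebbc
Character frequencies:
  'b': 2
  'c': 1
  'd': 1
  'e': 2
Scanning left to right for freq == 1:
  Position 0 ('e'): freq=2, skip
  Position 1 ('d'): unique! => answer = 1

1


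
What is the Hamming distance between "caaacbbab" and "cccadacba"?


Comparing "caaacbbab" and "cccadacba" position by position:
  Position 0: 'c' vs 'c' => same
  Position 1: 'a' vs 'c' => differ
  Position 2: 'a' vs 'c' => differ
  Position 3: 'a' vs 'a' => same
  Position 4: 'c' vs 'd' => differ
  Position 5: 'b' vs 'a' => differ
  Position 6: 'b' vs 'c' => differ
  Position 7: 'a' vs 'b' => differ
  Position 8: 'b' vs 'a' => differ
Total differences (Hamming distance): 7

7


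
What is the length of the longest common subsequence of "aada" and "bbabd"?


LCS of "aada" and "bbabd"
DP table:
           b    b    a    b    d
      0    0    0    0    0    0
  a   0    0    0    1    1    1
  a   0    0    0    1    1    1
  d   0    0    0    1    1    2
  a   0    0    0    1    1    2
LCS length = dp[4][5] = 2

2


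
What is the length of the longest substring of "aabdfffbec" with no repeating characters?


Input: "aabdfffbec"
Sliding window (track last position of each char):
  Position 0 ('a'): window [0,0] length 1 -- new best
  Position 1 ('a'): repeat (last at 0), move window start to 1
  Position 1 ('a'): window [1,1] length 1
  Position 2 ('b'): window [1,2] length 2 -- new best
  Position 3 ('d'): window [1,3] length 3 -- new best
  Position 4 ('f'): window [1,4] length 4 -- new best
  Position 5 ('f'): repeat (last at 4), move window start to 5
  Position 5 ('f'): window [5,5] length 1
  Position 6 ('f'): repeat (last at 5), move window start to 6
  Position 6 ('f'): window [6,6] length 1
  Position 7 ('b'): window [6,7] length 2
  Position 8 ('e'): window [6,8] length 3
  Position 9 ('c'): window [6,9] length 4
Longest substring with no repeats: "abdf" with length 4

4


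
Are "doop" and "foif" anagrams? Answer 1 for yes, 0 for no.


Strings: "doop", "foif"
Sorted first:  doop
Sorted second: ffio
Differ at position 0: 'd' vs 'f' => not anagrams

0


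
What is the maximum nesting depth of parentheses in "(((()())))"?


Input: "(((()())))"
Tracking depth:
  Position 0 '(': depth becomes 1
  Position 1 '(': depth becomes 2
  Position 2 '(': depth becomes 3
  Position 3 '(': depth becomes 4
  Position 4 ')': depth becomes 3
  Position 5 '(': depth becomes 4
  Position 6 ')': depth becomes 3
  Position 7 ')': depth becomes 2
  Position 8 ')': depth becomes 1
  Position 9 ')': depth becomes 0
Maximum depth reached: 4

4


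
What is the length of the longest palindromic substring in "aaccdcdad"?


Input: "aaccdcdad"
Checking substrings for palindromes:
  [3:6] "cdc" (len 3) => palindrome
  [4:7] "dcd" (len 3) => palindrome
  [6:9] "dad" (len 3) => palindrome
  [0:2] "aa" (len 2) => palindrome
  [2:4] "cc" (len 2) => palindrome
Longest palindromic substring: "cdc" with length 3

3


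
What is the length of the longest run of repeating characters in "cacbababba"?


Input: "cacbababba"
Scanning for longest run:
  Position 1 ('a'): new char, reset run to 1
  Position 2 ('c'): new char, reset run to 1
  Position 3 ('b'): new char, reset run to 1
  Position 4 ('a'): new char, reset run to 1
  Position 5 ('b'): new char, reset run to 1
  Position 6 ('a'): new char, reset run to 1
  Position 7 ('b'): new char, reset run to 1
  Position 8 ('b'): continues run of 'b', length=2
  Position 9 ('a'): new char, reset run to 1
Longest run: 'b' with length 2

2


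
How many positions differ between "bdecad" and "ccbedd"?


Comparing "bdecad" and "ccbedd" position by position:
  Position 0: 'b' vs 'c' => DIFFER
  Position 1: 'd' vs 'c' => DIFFER
  Position 2: 'e' vs 'b' => DIFFER
  Position 3: 'c' vs 'e' => DIFFER
  Position 4: 'a' vs 'd' => DIFFER
  Position 5: 'd' vs 'd' => same
Positions that differ: 5

5


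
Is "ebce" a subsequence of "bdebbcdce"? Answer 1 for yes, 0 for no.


Check if "ebce" is a subsequence of "bdebbcdce"
Greedy scan:
  Position 0 ('b'): no match needed
  Position 1 ('d'): no match needed
  Position 2 ('e'): matches sub[0] = 'e'
  Position 3 ('b'): matches sub[1] = 'b'
  Position 4 ('b'): no match needed
  Position 5 ('c'): matches sub[2] = 'c'
  Position 6 ('d'): no match needed
  Position 7 ('c'): no match needed
  Position 8 ('e'): matches sub[3] = 'e'
All 4 characters matched => is a subsequence

1


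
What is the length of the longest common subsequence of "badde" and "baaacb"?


LCS of "badde" and "baaacb"
DP table:
           b    a    a    a    c    b
      0    0    0    0    0    0    0
  b   0    1    1    1    1    1    1
  a   0    1    2    2    2    2    2
  d   0    1    2    2    2    2    2
  d   0    1    2    2    2    2    2
  e   0    1    2    2    2    2    2
LCS length = dp[5][6] = 2

2


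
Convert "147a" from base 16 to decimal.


Input: "147a" in base 16
Positional expansion:
  Digit '1' (value 1) x 16^3 = 4096
  Digit '4' (value 4) x 16^2 = 1024
  Digit '7' (value 7) x 16^1 = 112
  Digit 'a' (value 10) x 16^0 = 10
Sum = 5242

5242


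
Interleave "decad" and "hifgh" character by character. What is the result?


Interleaving "decad" and "hifgh":
  Position 0: 'd' from first, 'h' from second => "dh"
  Position 1: 'e' from first, 'i' from second => "ei"
  Position 2: 'c' from first, 'f' from second => "cf"
  Position 3: 'a' from first, 'g' from second => "ag"
  Position 4: 'd' from first, 'h' from second => "dh"
Result: dheicfagdh

dheicfagdh


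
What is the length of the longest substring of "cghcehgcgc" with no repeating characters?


Input: "cghcehgcgc"
Sliding window (track last position of each char):
  Position 0 ('c'): window [0,0] length 1 -- new best
  Position 1 ('g'): window [0,1] length 2 -- new best
  Position 2 ('h'): window [0,2] length 3 -- new best
  Position 3 ('c'): repeat (last at 0), move window start to 1
  Position 3 ('c'): window [1,3] length 3
  Position 4 ('e'): window [1,4] length 4 -- new best
  Position 5 ('h'): repeat (last at 2), move window start to 3
  Position 5 ('h'): window [3,5] length 3
  Position 6 ('g'): window [3,6] length 4
  Position 7 ('c'): repeat (last at 3), move window start to 4
  Position 7 ('c'): window [4,7] length 4
  Position 8 ('g'): repeat (last at 6), move window start to 7
  Position 8 ('g'): window [7,8] length 2
  Position 9 ('c'): repeat (last at 7), move window start to 8
  Position 9 ('c'): window [8,9] length 2
Longest substring with no repeats: "ghce" with length 4

4


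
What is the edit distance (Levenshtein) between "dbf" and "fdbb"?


Computing edit distance: "dbf" -> "fdbb"
DP table:
           f    d    b    b
      0    1    2    3    4
  d   1    1    1    2    3
  b   2    2    2    1    2
  f   3    2    3    2    2
Edit distance = dp[3][4] = 2

2


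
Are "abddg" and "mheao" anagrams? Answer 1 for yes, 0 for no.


Strings: "abddg", "mheao"
Sorted first:  abddg
Sorted second: aehmo
Differ at position 1: 'b' vs 'e' => not anagrams

0


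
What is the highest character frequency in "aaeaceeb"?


Input: aaeaceeb
Character counts:
  'a': 3
  'b': 1
  'c': 1
  'e': 3
Maximum frequency: 3

3


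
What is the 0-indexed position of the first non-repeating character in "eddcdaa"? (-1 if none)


Input: eddcdaa
Character frequencies:
  'a': 2
  'c': 1
  'd': 3
  'e': 1
Scanning left to right for freq == 1:
  Position 0 ('e'): unique! => answer = 0

0


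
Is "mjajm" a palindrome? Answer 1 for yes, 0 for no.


Input: mjajm
Reversed: mjajm
  Compare pos 0 ('m') with pos 4 ('m'): match
  Compare pos 1 ('j') with pos 3 ('j'): match
Result: palindrome

1


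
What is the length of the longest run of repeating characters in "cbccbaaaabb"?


Input: "cbccbaaaabb"
Scanning for longest run:
  Position 1 ('b'): new char, reset run to 1
  Position 2 ('c'): new char, reset run to 1
  Position 3 ('c'): continues run of 'c', length=2
  Position 4 ('b'): new char, reset run to 1
  Position 5 ('a'): new char, reset run to 1
  Position 6 ('a'): continues run of 'a', length=2
  Position 7 ('a'): continues run of 'a', length=3
  Position 8 ('a'): continues run of 'a', length=4
  Position 9 ('b'): new char, reset run to 1
  Position 10 ('b'): continues run of 'b', length=2
Longest run: 'a' with length 4

4


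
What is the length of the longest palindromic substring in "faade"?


Input: "faade"
Checking substrings for palindromes:
  [1:3] "aa" (len 2) => palindrome
Longest palindromic substring: "aa" with length 2

2


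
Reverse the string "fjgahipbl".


Input: fjgahipbl
Reading characters right to left:
  Position 8: 'l'
  Position 7: 'b'
  Position 6: 'p'
  Position 5: 'i'
  Position 4: 'h'
  Position 3: 'a'
  Position 2: 'g'
  Position 1: 'j'
  Position 0: 'f'
Reversed: lbpihagjf

lbpihagjf


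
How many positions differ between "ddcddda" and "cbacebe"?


Comparing "ddcddda" and "cbacebe" position by position:
  Position 0: 'd' vs 'c' => DIFFER
  Position 1: 'd' vs 'b' => DIFFER
  Position 2: 'c' vs 'a' => DIFFER
  Position 3: 'd' vs 'c' => DIFFER
  Position 4: 'd' vs 'e' => DIFFER
  Position 5: 'd' vs 'b' => DIFFER
  Position 6: 'a' vs 'e' => DIFFER
Positions that differ: 7

7


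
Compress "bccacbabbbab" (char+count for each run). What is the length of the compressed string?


Input: bccacbabbbab
Runs:
  'b' x 1 => "b1"
  'c' x 2 => "c2"
  'a' x 1 => "a1"
  'c' x 1 => "c1"
  'b' x 1 => "b1"
  'a' x 1 => "a1"
  'b' x 3 => "b3"
  'a' x 1 => "a1"
  'b' x 1 => "b1"
Compressed: "b1c2a1c1b1a1b3a1b1"
Compressed length: 18

18


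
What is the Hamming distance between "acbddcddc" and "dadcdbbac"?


Comparing "acbddcddc" and "dadcdbbac" position by position:
  Position 0: 'a' vs 'd' => differ
  Position 1: 'c' vs 'a' => differ
  Position 2: 'b' vs 'd' => differ
  Position 3: 'd' vs 'c' => differ
  Position 4: 'd' vs 'd' => same
  Position 5: 'c' vs 'b' => differ
  Position 6: 'd' vs 'b' => differ
  Position 7: 'd' vs 'a' => differ
  Position 8: 'c' vs 'c' => same
Total differences (Hamming distance): 7

7


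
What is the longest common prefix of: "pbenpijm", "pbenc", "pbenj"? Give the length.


Words: pbenpijm, pbenc, pbenj
  Position 0: all 'p' => match
  Position 1: all 'b' => match
  Position 2: all 'e' => match
  Position 3: all 'n' => match
  Position 4: ('p', 'c', 'j') => mismatch, stop
LCP = "pben" (length 4)

4


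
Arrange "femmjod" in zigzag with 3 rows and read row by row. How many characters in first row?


Zigzag "femmjod" into 3 rows:
Placing characters:
  'f' => row 0
  'e' => row 1
  'm' => row 2
  'm' => row 1
  'j' => row 0
  'o' => row 1
  'd' => row 2
Rows:
  Row 0: "fj"
  Row 1: "emo"
  Row 2: "md"
First row length: 2

2


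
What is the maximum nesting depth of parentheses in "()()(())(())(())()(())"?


Input: "()()(())(())(())()(())"
Tracking depth:
  Position 0 '(': depth becomes 1
  Position 1 ')': depth becomes 0
  Position 2 '(': depth becomes 1
  Position 3 ')': depth becomes 0
  Position 4 '(': depth becomes 1
  Position 5 '(': depth becomes 2
  Position 6 ')': depth becomes 1
  Position 7 ')': depth becomes 0
  Position 8 '(': depth becomes 1
  Position 9 '(': depth becomes 2
  Position 10 ')': depth becomes 1
  Position 11 ')': depth becomes 0
  Position 12 '(': depth becomes 1
  Position 13 '(': depth becomes 2
  Position 14 ')': depth becomes 1
  Position 15 ')': depth becomes 0
  Position 16 '(': depth becomes 1
  Position 17 ')': depth becomes 0
  Position 18 '(': depth becomes 1
  Position 19 '(': depth becomes 2
  Position 20 ')': depth becomes 1
  Position 21 ')': depth becomes 0
Maximum depth reached: 2

2


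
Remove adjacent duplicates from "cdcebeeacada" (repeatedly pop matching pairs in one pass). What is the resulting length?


Input: cdcebeeacada
Stack-based adjacent duplicate removal:
  Read 'c': push. Stack: c
  Read 'd': push. Stack: cd
  Read 'c': push. Stack: cdc
  Read 'e': push. Stack: cdce
  Read 'b': push. Stack: cdceb
  Read 'e': push. Stack: cdcebe
  Read 'e': matches stack top 'e' => pop. Stack: cdceb
  Read 'a': push. Stack: cdceba
  Read 'c': push. Stack: cdcebac
  Read 'a': push. Stack: cdcebaca
  Read 'd': push. Stack: cdcebacad
  Read 'a': push. Stack: cdcebacada
Final stack: "cdcebacada" (length 10)

10


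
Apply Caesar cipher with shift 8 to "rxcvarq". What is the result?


Caesar cipher: shift "rxcvarq" by 8
  'r' (pos 17) + 8 = pos 25 = 'z'
  'x' (pos 23) + 8 = pos 5 = 'f'
  'c' (pos 2) + 8 = pos 10 = 'k'
  'v' (pos 21) + 8 = pos 3 = 'd'
  'a' (pos 0) + 8 = pos 8 = 'i'
  'r' (pos 17) + 8 = pos 25 = 'z'
  'q' (pos 16) + 8 = pos 24 = 'y'
Result: zfkdizy

zfkdizy


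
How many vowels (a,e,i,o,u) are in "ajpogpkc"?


Input: ajpogpkc
Checking each character:
  'a' at position 0: vowel (running total: 1)
  'j' at position 1: consonant
  'p' at position 2: consonant
  'o' at position 3: vowel (running total: 2)
  'g' at position 4: consonant
  'p' at position 5: consonant
  'k' at position 6: consonant
  'c' at position 7: consonant
Total vowels: 2

2


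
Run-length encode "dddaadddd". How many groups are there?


Input: dddaadddd
Scanning for consecutive runs:
  Group 1: 'd' x 3 (positions 0-2)
  Group 2: 'a' x 2 (positions 3-4)
  Group 3: 'd' x 4 (positions 5-8)
Total groups: 3

3


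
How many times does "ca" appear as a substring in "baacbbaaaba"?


Searching for "ca" in "baacbbaaaba"
Scanning each position:
  Position 0: "ba" => no
  Position 1: "aa" => no
  Position 2: "ac" => no
  Position 3: "cb" => no
  Position 4: "bb" => no
  Position 5: "ba" => no
  Position 6: "aa" => no
  Position 7: "aa" => no
  Position 8: "ab" => no
  Position 9: "ba" => no
Total occurrences: 0

0


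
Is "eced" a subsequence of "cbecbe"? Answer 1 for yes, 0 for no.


Check if "eced" is a subsequence of "cbecbe"
Greedy scan:
  Position 0 ('c'): no match needed
  Position 1 ('b'): no match needed
  Position 2 ('e'): matches sub[0] = 'e'
  Position 3 ('c'): matches sub[1] = 'c'
  Position 4 ('b'): no match needed
  Position 5 ('e'): matches sub[2] = 'e'
Only matched 3/4 characters => not a subsequence

0


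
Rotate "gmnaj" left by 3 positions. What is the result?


Input: "gmnaj", rotate left by 3
First 3 characters: "gmn"
Remaining characters: "aj"
Concatenate remaining + first: "aj" + "gmn" = "ajgmn"

ajgmn


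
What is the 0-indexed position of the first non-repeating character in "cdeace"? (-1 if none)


Input: cdeace
Character frequencies:
  'a': 1
  'c': 2
  'd': 1
  'e': 2
Scanning left to right for freq == 1:
  Position 0 ('c'): freq=2, skip
  Position 1 ('d'): unique! => answer = 1

1


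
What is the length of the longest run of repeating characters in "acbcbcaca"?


Input: "acbcbcaca"
Scanning for longest run:
  Position 1 ('c'): new char, reset run to 1
  Position 2 ('b'): new char, reset run to 1
  Position 3 ('c'): new char, reset run to 1
  Position 4 ('b'): new char, reset run to 1
  Position 5 ('c'): new char, reset run to 1
  Position 6 ('a'): new char, reset run to 1
  Position 7 ('c'): new char, reset run to 1
  Position 8 ('a'): new char, reset run to 1
Longest run: 'a' with length 1

1


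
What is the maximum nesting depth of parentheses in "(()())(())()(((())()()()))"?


Input: "(()())(())()(((())()()()))"
Tracking depth:
  Position 0 '(': depth becomes 1
  Position 1 '(': depth becomes 2
  Position 2 ')': depth becomes 1
  Position 3 '(': depth becomes 2
  Position 4 ')': depth becomes 1
  Position 5 ')': depth becomes 0
  Position 6 '(': depth becomes 1
  Position 7 '(': depth becomes 2
  Position 8 ')': depth becomes 1
  Position 9 ')': depth becomes 0
  Position 10 '(': depth becomes 1
  Position 11 ')': depth becomes 0
  Position 12 '(': depth becomes 1
  Position 13 '(': depth becomes 2
  Position 14 '(': depth becomes 3
  Position 15 '(': depth becomes 4
  Position 16 ')': depth becomes 3
  Position 17 ')': depth becomes 2
  Position 18 '(': depth becomes 3
  Position 19 ')': depth becomes 2
  Position 20 '(': depth becomes 3
  Position 21 ')': depth becomes 2
  Position 22 '(': depth becomes 3
  Position 23 ')': depth becomes 2
  Position 24 ')': depth becomes 1
  Position 25 ')': depth becomes 0
Maximum depth reached: 4

4


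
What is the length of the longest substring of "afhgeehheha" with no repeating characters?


Input: "afhgeehheha"
Sliding window (track last position of each char):
  Position 0 ('a'): window [0,0] length 1 -- new best
  Position 1 ('f'): window [0,1] length 2 -- new best
  Position 2 ('h'): window [0,2] length 3 -- new best
  Position 3 ('g'): window [0,3] length 4 -- new best
  Position 4 ('e'): window [0,4] length 5 -- new best
  Position 5 ('e'): repeat (last at 4), move window start to 5
  Position 5 ('e'): window [5,5] length 1
  Position 6 ('h'): window [5,6] length 2
  Position 7 ('h'): repeat (last at 6), move window start to 7
  Position 7 ('h'): window [7,7] length 1
  Position 8 ('e'): window [7,8] length 2
  Position 9 ('h'): repeat (last at 7), move window start to 8
  Position 9 ('h'): window [8,9] length 2
  Position 10 ('a'): window [8,10] length 3
Longest substring with no repeats: "afhge" with length 5

5


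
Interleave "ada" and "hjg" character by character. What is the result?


Interleaving "ada" and "hjg":
  Position 0: 'a' from first, 'h' from second => "ah"
  Position 1: 'd' from first, 'j' from second => "dj"
  Position 2: 'a' from first, 'g' from second => "ag"
Result: ahdjag

ahdjag


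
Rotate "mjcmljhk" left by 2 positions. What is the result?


Input: "mjcmljhk", rotate left by 2
First 2 characters: "mj"
Remaining characters: "cmljhk"
Concatenate remaining + first: "cmljhk" + "mj" = "cmljhkmj"

cmljhkmj


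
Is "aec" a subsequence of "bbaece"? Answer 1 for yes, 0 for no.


Check if "aec" is a subsequence of "bbaece"
Greedy scan:
  Position 0 ('b'): no match needed
  Position 1 ('b'): no match needed
  Position 2 ('a'): matches sub[0] = 'a'
  Position 3 ('e'): matches sub[1] = 'e'
  Position 4 ('c'): matches sub[2] = 'c'
  Position 5 ('e'): no match needed
All 3 characters matched => is a subsequence

1


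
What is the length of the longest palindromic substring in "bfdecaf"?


Input: "bfdecaf"
Checking substrings for palindromes:
  No multi-char palindromic substrings found
Longest palindromic substring: "b" with length 1

1


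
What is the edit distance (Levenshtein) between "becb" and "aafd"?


Computing edit distance: "becb" -> "aafd"
DP table:
           a    a    f    d
      0    1    2    3    4
  b   1    1    2    3    4
  e   2    2    2    3    4
  c   3    3    3    3    4
  b   4    4    4    4    4
Edit distance = dp[4][4] = 4

4


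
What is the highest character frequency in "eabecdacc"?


Input: eabecdacc
Character counts:
  'a': 2
  'b': 1
  'c': 3
  'd': 1
  'e': 2
Maximum frequency: 3

3


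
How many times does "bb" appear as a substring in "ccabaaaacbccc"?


Searching for "bb" in "ccabaaaacbccc"
Scanning each position:
  Position 0: "cc" => no
  Position 1: "ca" => no
  Position 2: "ab" => no
  Position 3: "ba" => no
  Position 4: "aa" => no
  Position 5: "aa" => no
  Position 6: "aa" => no
  Position 7: "ac" => no
  Position 8: "cb" => no
  Position 9: "bc" => no
  Position 10: "cc" => no
  Position 11: "cc" => no
Total occurrences: 0

0


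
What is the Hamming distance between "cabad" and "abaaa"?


Comparing "cabad" and "abaaa" position by position:
  Position 0: 'c' vs 'a' => differ
  Position 1: 'a' vs 'b' => differ
  Position 2: 'b' vs 'a' => differ
  Position 3: 'a' vs 'a' => same
  Position 4: 'd' vs 'a' => differ
Total differences (Hamming distance): 4

4


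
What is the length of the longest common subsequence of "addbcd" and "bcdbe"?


LCS of "addbcd" and "bcdbe"
DP table:
           b    c    d    b    e
      0    0    0    0    0    0
  a   0    0    0    0    0    0
  d   0    0    0    1    1    1
  d   0    0    0    1    1    1
  b   0    1    1    1    2    2
  c   0    1    2    2    2    2
  d   0    1    2    3    3    3
LCS length = dp[6][5] = 3

3


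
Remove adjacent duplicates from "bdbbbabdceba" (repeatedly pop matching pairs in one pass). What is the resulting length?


Input: bdbbbabdceba
Stack-based adjacent duplicate removal:
  Read 'b': push. Stack: b
  Read 'd': push. Stack: bd
  Read 'b': push. Stack: bdb
  Read 'b': matches stack top 'b' => pop. Stack: bd
  Read 'b': push. Stack: bdb
  Read 'a': push. Stack: bdba
  Read 'b': push. Stack: bdbab
  Read 'd': push. Stack: bdbabd
  Read 'c': push. Stack: bdbabdc
  Read 'e': push. Stack: bdbabdce
  Read 'b': push. Stack: bdbabdceb
  Read 'a': push. Stack: bdbabdceba
Final stack: "bdbabdceba" (length 10)

10


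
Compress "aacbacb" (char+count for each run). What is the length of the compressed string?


Input: aacbacb
Runs:
  'a' x 2 => "a2"
  'c' x 1 => "c1"
  'b' x 1 => "b1"
  'a' x 1 => "a1"
  'c' x 1 => "c1"
  'b' x 1 => "b1"
Compressed: "a2c1b1a1c1b1"
Compressed length: 12

12


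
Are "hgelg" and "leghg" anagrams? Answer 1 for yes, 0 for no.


Strings: "hgelg", "leghg"
Sorted first:  egghl
Sorted second: egghl
Sorted forms match => anagrams

1


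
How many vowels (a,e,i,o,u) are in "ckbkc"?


Input: ckbkc
Checking each character:
  'c' at position 0: consonant
  'k' at position 1: consonant
  'b' at position 2: consonant
  'k' at position 3: consonant
  'c' at position 4: consonant
Total vowels: 0

0


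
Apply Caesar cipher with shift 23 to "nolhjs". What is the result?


Caesar cipher: shift "nolhjs" by 23
  'n' (pos 13) + 23 = pos 10 = 'k'
  'o' (pos 14) + 23 = pos 11 = 'l'
  'l' (pos 11) + 23 = pos 8 = 'i'
  'h' (pos 7) + 23 = pos 4 = 'e'
  'j' (pos 9) + 23 = pos 6 = 'g'
  's' (pos 18) + 23 = pos 15 = 'p'
Result: kliegp

kliegp


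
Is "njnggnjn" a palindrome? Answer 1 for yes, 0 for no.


Input: njnggnjn
Reversed: njnggnjn
  Compare pos 0 ('n') with pos 7 ('n'): match
  Compare pos 1 ('j') with pos 6 ('j'): match
  Compare pos 2 ('n') with pos 5 ('n'): match
  Compare pos 3 ('g') with pos 4 ('g'): match
Result: palindrome

1


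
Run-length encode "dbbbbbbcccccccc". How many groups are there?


Input: dbbbbbbcccccccc
Scanning for consecutive runs:
  Group 1: 'd' x 1 (positions 0-0)
  Group 2: 'b' x 6 (positions 1-6)
  Group 3: 'c' x 8 (positions 7-14)
Total groups: 3

3


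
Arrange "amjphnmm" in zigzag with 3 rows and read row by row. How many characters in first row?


Zigzag "amjphnmm" into 3 rows:
Placing characters:
  'a' => row 0
  'm' => row 1
  'j' => row 2
  'p' => row 1
  'h' => row 0
  'n' => row 1
  'm' => row 2
  'm' => row 1
Rows:
  Row 0: "ah"
  Row 1: "mpnm"
  Row 2: "jm"
First row length: 2

2


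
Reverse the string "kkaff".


Input: kkaff
Reading characters right to left:
  Position 4: 'f'
  Position 3: 'f'
  Position 2: 'a'
  Position 1: 'k'
  Position 0: 'k'
Reversed: ffakk

ffakk


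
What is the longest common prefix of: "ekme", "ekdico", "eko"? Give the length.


Words: ekme, ekdico, eko
  Position 0: all 'e' => match
  Position 1: all 'k' => match
  Position 2: ('m', 'd', 'o') => mismatch, stop
LCP = "ek" (length 2)

2


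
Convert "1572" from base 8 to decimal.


Input: "1572" in base 8
Positional expansion:
  Digit '1' (value 1) x 8^3 = 512
  Digit '5' (value 5) x 8^2 = 320
  Digit '7' (value 7) x 8^1 = 56
  Digit '2' (value 2) x 8^0 = 2
Sum = 890

890


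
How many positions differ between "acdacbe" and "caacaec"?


Comparing "acdacbe" and "caacaec" position by position:
  Position 0: 'a' vs 'c' => DIFFER
  Position 1: 'c' vs 'a' => DIFFER
  Position 2: 'd' vs 'a' => DIFFER
  Position 3: 'a' vs 'c' => DIFFER
  Position 4: 'c' vs 'a' => DIFFER
  Position 5: 'b' vs 'e' => DIFFER
  Position 6: 'e' vs 'c' => DIFFER
Positions that differ: 7

7


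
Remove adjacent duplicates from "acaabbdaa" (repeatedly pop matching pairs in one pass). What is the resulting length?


Input: acaabbdaa
Stack-based adjacent duplicate removal:
  Read 'a': push. Stack: a
  Read 'c': push. Stack: ac
  Read 'a': push. Stack: aca
  Read 'a': matches stack top 'a' => pop. Stack: ac
  Read 'b': push. Stack: acb
  Read 'b': matches stack top 'b' => pop. Stack: ac
  Read 'd': push. Stack: acd
  Read 'a': push. Stack: acda
  Read 'a': matches stack top 'a' => pop. Stack: acd
Final stack: "acd" (length 3)

3


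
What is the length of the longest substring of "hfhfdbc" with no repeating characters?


Input: "hfhfdbc"
Sliding window (track last position of each char):
  Position 0 ('h'): window [0,0] length 1 -- new best
  Position 1 ('f'): window [0,1] length 2 -- new best
  Position 2 ('h'): repeat (last at 0), move window start to 1
  Position 2 ('h'): window [1,2] length 2
  Position 3 ('f'): repeat (last at 1), move window start to 2
  Position 3 ('f'): window [2,3] length 2
  Position 4 ('d'): window [2,4] length 3 -- new best
  Position 5 ('b'): window [2,5] length 4 -- new best
  Position 6 ('c'): window [2,6] length 5 -- new best
Longest substring with no repeats: "hfdbc" with length 5

5


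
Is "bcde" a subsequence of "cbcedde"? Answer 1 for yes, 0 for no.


Check if "bcde" is a subsequence of "cbcedde"
Greedy scan:
  Position 0 ('c'): no match needed
  Position 1 ('b'): matches sub[0] = 'b'
  Position 2 ('c'): matches sub[1] = 'c'
  Position 3 ('e'): no match needed
  Position 4 ('d'): matches sub[2] = 'd'
  Position 5 ('d'): no match needed
  Position 6 ('e'): matches sub[3] = 'e'
All 4 characters matched => is a subsequence

1


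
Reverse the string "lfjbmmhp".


Input: lfjbmmhp
Reading characters right to left:
  Position 7: 'p'
  Position 6: 'h'
  Position 5: 'm'
  Position 4: 'm'
  Position 3: 'b'
  Position 2: 'j'
  Position 1: 'f'
  Position 0: 'l'
Reversed: phmmbjfl

phmmbjfl


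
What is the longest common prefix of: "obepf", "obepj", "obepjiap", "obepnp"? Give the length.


Words: obepf, obepj, obepjiap, obepnp
  Position 0: all 'o' => match
  Position 1: all 'b' => match
  Position 2: all 'e' => match
  Position 3: all 'p' => match
  Position 4: ('f', 'j', 'j', 'n') => mismatch, stop
LCP = "obep" (length 4)

4


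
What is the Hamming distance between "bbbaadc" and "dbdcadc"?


Comparing "bbbaadc" and "dbdcadc" position by position:
  Position 0: 'b' vs 'd' => differ
  Position 1: 'b' vs 'b' => same
  Position 2: 'b' vs 'd' => differ
  Position 3: 'a' vs 'c' => differ
  Position 4: 'a' vs 'a' => same
  Position 5: 'd' vs 'd' => same
  Position 6: 'c' vs 'c' => same
Total differences (Hamming distance): 3

3


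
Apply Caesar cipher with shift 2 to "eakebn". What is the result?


Caesar cipher: shift "eakebn" by 2
  'e' (pos 4) + 2 = pos 6 = 'g'
  'a' (pos 0) + 2 = pos 2 = 'c'
  'k' (pos 10) + 2 = pos 12 = 'm'
  'e' (pos 4) + 2 = pos 6 = 'g'
  'b' (pos 1) + 2 = pos 3 = 'd'
  'n' (pos 13) + 2 = pos 15 = 'p'
Result: gcmgdp

gcmgdp


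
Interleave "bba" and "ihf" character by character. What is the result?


Interleaving "bba" and "ihf":
  Position 0: 'b' from first, 'i' from second => "bi"
  Position 1: 'b' from first, 'h' from second => "bh"
  Position 2: 'a' from first, 'f' from second => "af"
Result: bibhaf

bibhaf


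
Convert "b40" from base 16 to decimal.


Input: "b40" in base 16
Positional expansion:
  Digit 'b' (value 11) x 16^2 = 2816
  Digit '4' (value 4) x 16^1 = 64
  Digit '0' (value 0) x 16^0 = 0
Sum = 2880

2880


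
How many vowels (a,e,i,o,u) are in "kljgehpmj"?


Input: kljgehpmj
Checking each character:
  'k' at position 0: consonant
  'l' at position 1: consonant
  'j' at position 2: consonant
  'g' at position 3: consonant
  'e' at position 4: vowel (running total: 1)
  'h' at position 5: consonant
  'p' at position 6: consonant
  'm' at position 7: consonant
  'j' at position 8: consonant
Total vowels: 1

1


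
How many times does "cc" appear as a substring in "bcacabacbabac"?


Searching for "cc" in "bcacabacbabac"
Scanning each position:
  Position 0: "bc" => no
  Position 1: "ca" => no
  Position 2: "ac" => no
  Position 3: "ca" => no
  Position 4: "ab" => no
  Position 5: "ba" => no
  Position 6: "ac" => no
  Position 7: "cb" => no
  Position 8: "ba" => no
  Position 9: "ab" => no
  Position 10: "ba" => no
  Position 11: "ac" => no
Total occurrences: 0

0


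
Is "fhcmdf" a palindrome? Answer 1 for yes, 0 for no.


Input: fhcmdf
Reversed: fdmchf
  Compare pos 0 ('f') with pos 5 ('f'): match
  Compare pos 1 ('h') with pos 4 ('d'): MISMATCH
  Compare pos 2 ('c') with pos 3 ('m'): MISMATCH
Result: not a palindrome

0


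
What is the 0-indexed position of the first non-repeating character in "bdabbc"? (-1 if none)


Input: bdabbc
Character frequencies:
  'a': 1
  'b': 3
  'c': 1
  'd': 1
Scanning left to right for freq == 1:
  Position 0 ('b'): freq=3, skip
  Position 1 ('d'): unique! => answer = 1

1


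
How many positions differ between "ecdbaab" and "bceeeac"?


Comparing "ecdbaab" and "bceeeac" position by position:
  Position 0: 'e' vs 'b' => DIFFER
  Position 1: 'c' vs 'c' => same
  Position 2: 'd' vs 'e' => DIFFER
  Position 3: 'b' vs 'e' => DIFFER
  Position 4: 'a' vs 'e' => DIFFER
  Position 5: 'a' vs 'a' => same
  Position 6: 'b' vs 'c' => DIFFER
Positions that differ: 5

5


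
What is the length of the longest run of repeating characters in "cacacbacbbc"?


Input: "cacacbacbbc"
Scanning for longest run:
  Position 1 ('a'): new char, reset run to 1
  Position 2 ('c'): new char, reset run to 1
  Position 3 ('a'): new char, reset run to 1
  Position 4 ('c'): new char, reset run to 1
  Position 5 ('b'): new char, reset run to 1
  Position 6 ('a'): new char, reset run to 1
  Position 7 ('c'): new char, reset run to 1
  Position 8 ('b'): new char, reset run to 1
  Position 9 ('b'): continues run of 'b', length=2
  Position 10 ('c'): new char, reset run to 1
Longest run: 'b' with length 2

2


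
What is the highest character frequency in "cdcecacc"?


Input: cdcecacc
Character counts:
  'a': 1
  'c': 5
  'd': 1
  'e': 1
Maximum frequency: 5

5


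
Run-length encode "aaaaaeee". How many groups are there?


Input: aaaaaeee
Scanning for consecutive runs:
  Group 1: 'a' x 5 (positions 0-4)
  Group 2: 'e' x 3 (positions 5-7)
Total groups: 2

2


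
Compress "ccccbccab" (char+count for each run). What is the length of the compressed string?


Input: ccccbccab
Runs:
  'c' x 4 => "c4"
  'b' x 1 => "b1"
  'c' x 2 => "c2"
  'a' x 1 => "a1"
  'b' x 1 => "b1"
Compressed: "c4b1c2a1b1"
Compressed length: 10

10


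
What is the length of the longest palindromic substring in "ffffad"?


Input: "ffffad"
Checking substrings for palindromes:
  [0:4] "ffff" (len 4) => palindrome
  [0:3] "fff" (len 3) => palindrome
  [1:4] "fff" (len 3) => palindrome
  [0:2] "ff" (len 2) => palindrome
  [1:3] "ff" (len 2) => palindrome
  [2:4] "ff" (len 2) => palindrome
Longest palindromic substring: "ffff" with length 4

4


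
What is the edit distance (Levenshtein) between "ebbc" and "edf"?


Computing edit distance: "ebbc" -> "edf"
DP table:
           e    d    f
      0    1    2    3
  e   1    0    1    2
  b   2    1    1    2
  b   3    2    2    2
  c   4    3    3    3
Edit distance = dp[4][3] = 3

3


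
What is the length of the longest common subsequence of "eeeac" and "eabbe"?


LCS of "eeeac" and "eabbe"
DP table:
           e    a    b    b    e
      0    0    0    0    0    0
  e   0    1    1    1    1    1
  e   0    1    1    1    1    2
  e   0    1    1    1    1    2
  a   0    1    2    2    2    2
  c   0    1    2    2    2    2
LCS length = dp[5][5] = 2

2


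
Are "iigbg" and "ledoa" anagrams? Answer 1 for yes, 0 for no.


Strings: "iigbg", "ledoa"
Sorted first:  bggii
Sorted second: adelo
Differ at position 0: 'b' vs 'a' => not anagrams

0


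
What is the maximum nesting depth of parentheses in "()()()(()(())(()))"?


Input: "()()()(()(())(()))"
Tracking depth:
  Position 0 '(': depth becomes 1
  Position 1 ')': depth becomes 0
  Position 2 '(': depth becomes 1
  Position 3 ')': depth becomes 0
  Position 4 '(': depth becomes 1
  Position 5 ')': depth becomes 0
  Position 6 '(': depth becomes 1
  Position 7 '(': depth becomes 2
  Position 8 ')': depth becomes 1
  Position 9 '(': depth becomes 2
  Position 10 '(': depth becomes 3
  Position 11 ')': depth becomes 2
  Position 12 ')': depth becomes 1
  Position 13 '(': depth becomes 2
  Position 14 '(': depth becomes 3
  Position 15 ')': depth becomes 2
  Position 16 ')': depth becomes 1
  Position 17 ')': depth becomes 0
Maximum depth reached: 3

3


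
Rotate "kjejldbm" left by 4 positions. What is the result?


Input: "kjejldbm", rotate left by 4
First 4 characters: "kjej"
Remaining characters: "ldbm"
Concatenate remaining + first: "ldbm" + "kjej" = "ldbmkjej"

ldbmkjej


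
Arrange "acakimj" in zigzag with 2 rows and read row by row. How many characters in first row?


Zigzag "acakimj" into 2 rows:
Placing characters:
  'a' => row 0
  'c' => row 1
  'a' => row 0
  'k' => row 1
  'i' => row 0
  'm' => row 1
  'j' => row 0
Rows:
  Row 0: "aaij"
  Row 1: "ckm"
First row length: 4

4


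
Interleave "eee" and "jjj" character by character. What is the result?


Interleaving "eee" and "jjj":
  Position 0: 'e' from first, 'j' from second => "ej"
  Position 1: 'e' from first, 'j' from second => "ej"
  Position 2: 'e' from first, 'j' from second => "ej"
Result: ejejej

ejejej


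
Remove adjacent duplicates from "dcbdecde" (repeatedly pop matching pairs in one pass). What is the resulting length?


Input: dcbdecde
Stack-based adjacent duplicate removal:
  Read 'd': push. Stack: d
  Read 'c': push. Stack: dc
  Read 'b': push. Stack: dcb
  Read 'd': push. Stack: dcbd
  Read 'e': push. Stack: dcbde
  Read 'c': push. Stack: dcbdec
  Read 'd': push. Stack: dcbdecd
  Read 'e': push. Stack: dcbdecde
Final stack: "dcbdecde" (length 8)

8


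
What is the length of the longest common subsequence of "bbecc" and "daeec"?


LCS of "bbecc" and "daeec"
DP table:
           d    a    e    e    c
      0    0    0    0    0    0
  b   0    0    0    0    0    0
  b   0    0    0    0    0    0
  e   0    0    0    1    1    1
  c   0    0    0    1    1    2
  c   0    0    0    1    1    2
LCS length = dp[5][5] = 2

2


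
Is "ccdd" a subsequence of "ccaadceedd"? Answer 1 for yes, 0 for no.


Check if "ccdd" is a subsequence of "ccaadceedd"
Greedy scan:
  Position 0 ('c'): matches sub[0] = 'c'
  Position 1 ('c'): matches sub[1] = 'c'
  Position 2 ('a'): no match needed
  Position 3 ('a'): no match needed
  Position 4 ('d'): matches sub[2] = 'd'
  Position 5 ('c'): no match needed
  Position 6 ('e'): no match needed
  Position 7 ('e'): no match needed
  Position 8 ('d'): matches sub[3] = 'd'
  Position 9 ('d'): no match needed
All 4 characters matched => is a subsequence

1
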